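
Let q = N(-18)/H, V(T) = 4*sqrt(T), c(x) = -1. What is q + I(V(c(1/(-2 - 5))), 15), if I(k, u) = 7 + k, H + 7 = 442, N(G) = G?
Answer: 1009/145 + 4*I ≈ 6.9586 + 4.0*I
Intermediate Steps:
H = 435 (H = -7 + 442 = 435)
q = -6/145 (q = -18/435 = -18*1/435 = -6/145 ≈ -0.041379)
q + I(V(c(1/(-2 - 5))), 15) = -6/145 + (7 + 4*sqrt(-1)) = -6/145 + (7 + 4*I) = 1009/145 + 4*I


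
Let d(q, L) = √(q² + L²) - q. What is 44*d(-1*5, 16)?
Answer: 220 + 44*√281 ≈ 957.57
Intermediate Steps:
d(q, L) = √(L² + q²) - q
44*d(-1*5, 16) = 44*(√(16² + (-1*5)²) - (-1)*5) = 44*(√(256 + (-5)²) - 1*(-5)) = 44*(√(256 + 25) + 5) = 44*(√281 + 5) = 44*(5 + √281) = 220 + 44*√281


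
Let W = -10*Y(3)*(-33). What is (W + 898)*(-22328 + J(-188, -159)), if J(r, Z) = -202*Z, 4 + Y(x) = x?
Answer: 5560720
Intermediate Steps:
Y(x) = -4 + x
W = -330 (W = -10*(-4 + 3)*(-33) = -10*(-1)*(-33) = 10*(-33) = -330)
(W + 898)*(-22328 + J(-188, -159)) = (-330 + 898)*(-22328 - 202*(-159)) = 568*(-22328 + 32118) = 568*9790 = 5560720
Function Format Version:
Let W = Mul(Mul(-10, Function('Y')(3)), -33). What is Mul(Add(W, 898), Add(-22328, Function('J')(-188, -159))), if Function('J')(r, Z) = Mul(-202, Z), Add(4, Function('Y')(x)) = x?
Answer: 5560720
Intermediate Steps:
Function('Y')(x) = Add(-4, x)
W = -330 (W = Mul(Mul(-10, Add(-4, 3)), -33) = Mul(Mul(-10, -1), -33) = Mul(10, -33) = -330)
Mul(Add(W, 898), Add(-22328, Function('J')(-188, -159))) = Mul(Add(-330, 898), Add(-22328, Mul(-202, -159))) = Mul(568, Add(-22328, 32118)) = Mul(568, 9790) = 5560720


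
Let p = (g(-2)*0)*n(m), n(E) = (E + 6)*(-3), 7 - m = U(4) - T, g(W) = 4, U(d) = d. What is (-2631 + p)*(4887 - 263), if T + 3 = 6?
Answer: -12165744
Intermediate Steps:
T = 3 (T = -3 + 6 = 3)
m = 6 (m = 7 - (4 - 1*3) = 7 - (4 - 3) = 7 - 1*1 = 7 - 1 = 6)
n(E) = -18 - 3*E (n(E) = (6 + E)*(-3) = -18 - 3*E)
p = 0 (p = (4*0)*(-18 - 3*6) = 0*(-18 - 18) = 0*(-36) = 0)
(-2631 + p)*(4887 - 263) = (-2631 + 0)*(4887 - 263) = -2631*4624 = -12165744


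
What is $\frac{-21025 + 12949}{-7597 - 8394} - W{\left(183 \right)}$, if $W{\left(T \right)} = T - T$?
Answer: $\frac{8076}{15991} \approx 0.50503$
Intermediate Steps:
$W{\left(T \right)} = 0$
$\frac{-21025 + 12949}{-7597 - 8394} - W{\left(183 \right)} = \frac{-21025 + 12949}{-7597 - 8394} - 0 = - \frac{8076}{-15991} + 0 = \left(-8076\right) \left(- \frac{1}{15991}\right) + 0 = \frac{8076}{15991} + 0 = \frac{8076}{15991}$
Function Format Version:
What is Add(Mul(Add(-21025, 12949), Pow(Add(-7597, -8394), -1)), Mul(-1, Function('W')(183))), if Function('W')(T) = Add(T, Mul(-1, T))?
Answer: Rational(8076, 15991) ≈ 0.50503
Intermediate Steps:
Function('W')(T) = 0
Add(Mul(Add(-21025, 12949), Pow(Add(-7597, -8394), -1)), Mul(-1, Function('W')(183))) = Add(Mul(Add(-21025, 12949), Pow(Add(-7597, -8394), -1)), Mul(-1, 0)) = Add(Mul(-8076, Pow(-15991, -1)), 0) = Add(Mul(-8076, Rational(-1, 15991)), 0) = Add(Rational(8076, 15991), 0) = Rational(8076, 15991)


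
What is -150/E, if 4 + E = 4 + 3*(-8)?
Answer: 25/4 ≈ 6.2500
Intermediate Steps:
E = -24 (E = -4 + (4 + 3*(-8)) = -4 + (4 - 24) = -4 - 20 = -24)
-150/E = -150/(-24) = -150*(-1/24) = 25/4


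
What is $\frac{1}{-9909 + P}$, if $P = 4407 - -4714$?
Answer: $- \frac{1}{788} \approx -0.001269$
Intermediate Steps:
$P = 9121$ ($P = 4407 + 4714 = 9121$)
$\frac{1}{-9909 + P} = \frac{1}{-9909 + 9121} = \frac{1}{-788} = - \frac{1}{788}$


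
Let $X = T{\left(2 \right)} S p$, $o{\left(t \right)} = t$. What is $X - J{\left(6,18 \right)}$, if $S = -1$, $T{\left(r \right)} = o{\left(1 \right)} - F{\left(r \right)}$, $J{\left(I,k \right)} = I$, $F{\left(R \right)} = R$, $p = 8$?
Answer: $2$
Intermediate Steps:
$T{\left(r \right)} = 1 - r$
$X = 8$ ($X = \left(1 - 2\right) \left(-1\right) 8 = \left(-1\right) \left(-1\right) 8 = 1 \cdot 8 = 8$)
$X - J{\left(6,18 \right)} = 8 - 6 = 2$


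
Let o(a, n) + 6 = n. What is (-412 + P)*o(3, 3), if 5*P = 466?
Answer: 4782/5 ≈ 956.40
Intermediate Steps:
P = 466/5 (P = (1/5)*466 = 466/5 ≈ 93.200)
o(a, n) = -6 + n
(-412 + P)*o(3, 3) = (-412 + 466/5)*(-6 + 3) = -1594/5*(-3) = 4782/5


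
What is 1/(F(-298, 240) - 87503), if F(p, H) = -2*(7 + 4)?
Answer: -1/87525 ≈ -1.1425e-5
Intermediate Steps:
F(p, H) = -22 (F(p, H) = -2*11 = -22)
1/(F(-298, 240) - 87503) = 1/(-22 - 87503) = 1/(-87525) = -1/87525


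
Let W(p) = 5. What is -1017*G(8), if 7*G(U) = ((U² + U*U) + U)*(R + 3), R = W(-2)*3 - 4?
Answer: -276624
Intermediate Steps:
R = 11 (R = 5*3 - 4 = 15 - 4 = 11)
G(U) = 2*U + 4*U² (G(U) = (((U² + U*U) + U)*(11 + 3))/7 = (((U² + U²) + U)*14)/7 = ((2*U² + U)*14)/7 = ((U + 2*U²)*14)/7 = (14*U + 28*U²)/7 = 2*U + 4*U²)
-1017*G(8) = -2034*8*(1 + 2*8) = -2034*8*(1 + 16) = -2034*8*17 = -1017*272 = -276624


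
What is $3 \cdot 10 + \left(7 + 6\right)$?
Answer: $43$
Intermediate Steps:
$3 \cdot 10 + \left(7 + 6\right) = 30 + 13 = 43$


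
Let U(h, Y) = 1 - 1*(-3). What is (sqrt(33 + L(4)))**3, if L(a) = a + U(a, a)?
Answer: 41*sqrt(41) ≈ 262.53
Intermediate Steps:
U(h, Y) = 4 (U(h, Y) = 1 + 3 = 4)
L(a) = 4 + a (L(a) = a + 4 = 4 + a)
(sqrt(33 + L(4)))**3 = (sqrt(33 + (4 + 4)))**3 = (sqrt(33 + 8))**3 = (sqrt(41))**3 = 41*sqrt(41)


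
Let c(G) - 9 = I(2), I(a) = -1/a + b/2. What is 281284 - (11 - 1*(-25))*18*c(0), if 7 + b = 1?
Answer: 277720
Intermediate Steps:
b = -6 (b = -7 + 1 = -6)
I(a) = -3 - 1/a (I(a) = -1/a - 6/2 = -1/a - 6*½ = -1/a - 3 = -3 - 1/a)
c(G) = 11/2 (c(G) = 9 + (-3 - 1/2) = 9 + (-3 - 1*½) = 9 + (-3 - ½) = 9 - 7/2 = 11/2)
281284 - (11 - 1*(-25))*18*c(0) = 281284 - (11 - 1*(-25))*18*11/2 = 281284 - (11 + 25)*18*11/2 = 281284 - 36*18*11/2 = 281284 - 648*11/2 = 281284 - 1*3564 = 281284 - 3564 = 277720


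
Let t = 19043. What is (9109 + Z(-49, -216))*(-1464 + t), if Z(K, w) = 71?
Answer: 161375220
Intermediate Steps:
(9109 + Z(-49, -216))*(-1464 + t) = (9109 + 71)*(-1464 + 19043) = 9180*17579 = 161375220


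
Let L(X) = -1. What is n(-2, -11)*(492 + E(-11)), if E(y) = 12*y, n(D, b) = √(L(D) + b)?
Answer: 720*I*√3 ≈ 1247.1*I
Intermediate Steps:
n(D, b) = √(-1 + b)
n(-2, -11)*(492 + E(-11)) = √(-1 - 11)*(492 + 12*(-11)) = √(-12)*(492 - 132) = (2*I*√3)*360 = 720*I*√3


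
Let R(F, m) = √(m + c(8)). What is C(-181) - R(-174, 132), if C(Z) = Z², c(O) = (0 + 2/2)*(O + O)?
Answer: 32761 - 2*√37 ≈ 32749.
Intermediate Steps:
c(O) = 2*O (c(O) = (0 + 2*(½))*(2*O) = (0 + 1)*(2*O) = 1*(2*O) = 2*O)
R(F, m) = √(16 + m) (R(F, m) = √(m + 2*8) = √(m + 16) = √(16 + m))
C(-181) - R(-174, 132) = (-181)² - √(16 + 132) = 32761 - √148 = 32761 - 2*√37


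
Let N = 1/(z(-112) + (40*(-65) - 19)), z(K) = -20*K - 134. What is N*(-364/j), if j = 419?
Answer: 364/214947 ≈ 0.0016934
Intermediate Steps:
z(K) = -134 - 20*K
N = -1/513 (N = 1/((-134 - 20*(-112)) + (40*(-65) - 19)) = 1/((-134 + 2240) + (-2600 - 19)) = 1/(2106 - 2619) = 1/(-513) = -1/513 ≈ -0.0019493)
N*(-364/j) = -(-364)/(513*419) = -1/513*(-364/419) = 364/214947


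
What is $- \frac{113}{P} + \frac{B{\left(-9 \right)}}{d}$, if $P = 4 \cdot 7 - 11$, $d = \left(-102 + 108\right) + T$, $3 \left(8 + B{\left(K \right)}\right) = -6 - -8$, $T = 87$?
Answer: $- \frac{31901}{4743} \approx -6.7259$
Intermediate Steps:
$B{\left(K \right)} = - \frac{22}{3}$ ($B{\left(K \right)} = -8 + \frac{-6 - -8}{3} = -8 + \frac{-6 + 8}{3} = -8 + \frac{1}{3} \cdot 2 = -8 + \frac{2}{3} = - \frac{22}{3}$)
$d = 93$ ($d = \left(-102 + 108\right) + 87 = 6 + 87 = 93$)
$P = 17$ ($P = 28 - 11 = 17$)
$- \frac{113}{P} + \frac{B{\left(-9 \right)}}{d} = - \frac{113}{17} - \frac{22}{3 \cdot 93} = \left(-113\right) \frac{1}{17} - \frac{22}{279} = - \frac{113}{17} - \frac{22}{279} = - \frac{31901}{4743}$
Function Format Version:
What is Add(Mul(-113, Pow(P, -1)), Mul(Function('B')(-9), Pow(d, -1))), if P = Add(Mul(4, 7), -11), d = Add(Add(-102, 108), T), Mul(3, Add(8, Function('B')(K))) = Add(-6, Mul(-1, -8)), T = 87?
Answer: Rational(-31901, 4743) ≈ -6.7259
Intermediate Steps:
Function('B')(K) = Rational(-22, 3) (Function('B')(K) = Add(-8, Mul(Rational(1, 3), Add(-6, Mul(-1, -8)))) = Add(-8, Mul(Rational(1, 3), Add(-6, 8))) = Add(-8, Mul(Rational(1, 3), 2)) = Add(-8, Rational(2, 3)) = Rational(-22, 3))
d = 93 (d = Add(Add(-102, 108), 87) = Add(6, 87) = 93)
P = 17 (P = Add(28, -11) = 17)
Add(Mul(-113, Pow(P, -1)), Mul(Function('B')(-9), Pow(d, -1))) = Add(Mul(-113, Pow(17, -1)), Mul(Rational(-22, 3), Pow(93, -1))) = Add(Mul(-113, Rational(1, 17)), Mul(Rational(-22, 3), Rational(1, 93))) = Add(Rational(-113, 17), Rational(-22, 279)) = Rational(-31901, 4743)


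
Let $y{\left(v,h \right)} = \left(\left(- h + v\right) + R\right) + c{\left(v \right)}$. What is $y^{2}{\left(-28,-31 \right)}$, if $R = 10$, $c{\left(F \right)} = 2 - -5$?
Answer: $400$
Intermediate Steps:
$c{\left(F \right)} = 7$ ($c{\left(F \right)} = 2 + 5 = 7$)
$y{\left(v,h \right)} = 17 + v - h$ ($y{\left(v,h \right)} = \left(\left(- h + v\right) + 10\right) + 7 = \left(\left(v - h\right) + 10\right) + 7 = \left(10 + v - h\right) + 7 = 17 + v - h$)
$y^{2}{\left(-28,-31 \right)} = \left(17 - 28 - -31\right)^{2} = \left(17 - 28 + 31\right)^{2} = 20^{2} = 400$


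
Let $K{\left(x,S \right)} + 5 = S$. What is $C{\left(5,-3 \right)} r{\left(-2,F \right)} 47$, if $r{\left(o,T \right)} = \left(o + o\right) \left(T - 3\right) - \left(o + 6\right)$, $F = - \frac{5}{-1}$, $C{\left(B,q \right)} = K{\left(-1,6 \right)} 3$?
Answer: $-1692$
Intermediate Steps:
$K{\left(x,S \right)} = -5 + S$
$C{\left(B,q \right)} = 3$ ($C{\left(B,q \right)} = \left(-5 + 6\right) 3 = 1 \cdot 3 = 3$)
$F = 5$ ($F = - 5 \left(-1\right) = \left(-1\right) \left(-5\right) = 5$)
$r{\left(o,T \right)} = -6 - o + 2 o \left(-3 + T\right)$ ($r{\left(o,T \right)} = 2 o \left(-3 + T\right) - \left(6 + o\right) = -6 - o + 2 o \left(-3 + T\right)$)
$C{\left(5,-3 \right)} r{\left(-2,F \right)} 47 = 3 \left(-6 - -14 + 2 \cdot 5 \left(-2\right)\right) 47 = 3 \left(-6 + 14 - 20\right) 47 = 3 \left(-12\right) 47 = \left(-36\right) 47 = -1692$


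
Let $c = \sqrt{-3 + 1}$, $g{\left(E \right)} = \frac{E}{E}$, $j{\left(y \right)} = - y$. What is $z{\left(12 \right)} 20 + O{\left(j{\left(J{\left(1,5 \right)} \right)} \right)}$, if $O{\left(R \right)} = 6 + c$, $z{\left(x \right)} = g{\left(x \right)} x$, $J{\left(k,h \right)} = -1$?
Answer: $246 + i \sqrt{2} \approx 246.0 + 1.4142 i$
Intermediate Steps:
$g{\left(E \right)} = 1$
$c = i \sqrt{2}$ ($c = \sqrt{-2} = i \sqrt{2} \approx 1.4142 i$)
$z{\left(x \right)} = x$ ($z{\left(x \right)} = 1 x = x$)
$O{\left(R \right)} = 6 + i \sqrt{2}$
$z{\left(12 \right)} 20 + O{\left(j{\left(J{\left(1,5 \right)} \right)} \right)} = 12 \cdot 20 + \left(6 + i \sqrt{2}\right) = 240 + \left(6 + i \sqrt{2}\right) = 246 + i \sqrt{2}$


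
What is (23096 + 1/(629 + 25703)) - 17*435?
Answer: 413438733/26332 ≈ 15701.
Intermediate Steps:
(23096 + 1/(629 + 25703)) - 17*435 = (23096 + 1/26332) - 7395 = 608163873/26332 - 7395 = 413438733/26332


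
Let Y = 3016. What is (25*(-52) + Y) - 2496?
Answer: -780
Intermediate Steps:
(25*(-52) + Y) - 2496 = (25*(-52) + 3016) - 2496 = (-1300 + 3016) - 2496 = 1716 - 2496 = -780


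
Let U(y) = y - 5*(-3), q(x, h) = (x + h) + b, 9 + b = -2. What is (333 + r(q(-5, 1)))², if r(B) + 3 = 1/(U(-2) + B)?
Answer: 434281/4 ≈ 1.0857e+5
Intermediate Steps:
b = -11 (b = -9 - 2 = -11)
q(x, h) = -11 + h + x (q(x, h) = (x + h) - 11 = (h + x) - 11 = -11 + h + x)
U(y) = 15 + y (U(y) = y + 15 = 15 + y)
r(B) = -3 + 1/(13 + B) (r(B) = -3 + 1/((15 - 2) + B) = -3 + 1/(13 + B))
(333 + r(q(-5, 1)))² = (333 + (-38 - 3*(-11 + 1 - 5))/(13 + (-11 + 1 - 5)))² = (333 + (-38 - 3*(-15))/(13 - 15))² = (333 + (-38 + 45)/(-2))² = (333 - ½*7)² = (333 - 7/2)² = (659/2)² = 434281/4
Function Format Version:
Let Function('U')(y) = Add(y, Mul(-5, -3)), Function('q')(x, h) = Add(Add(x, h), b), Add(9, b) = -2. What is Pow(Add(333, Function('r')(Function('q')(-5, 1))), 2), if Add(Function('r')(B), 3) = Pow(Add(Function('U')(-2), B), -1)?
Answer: Rational(434281, 4) ≈ 1.0857e+5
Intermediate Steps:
b = -11 (b = Add(-9, -2) = -11)
Function('q')(x, h) = Add(-11, h, x) (Function('q')(x, h) = Add(Add(x, h), -11) = Add(Add(h, x), -11) = Add(-11, h, x))
Function('U')(y) = Add(15, y) (Function('U')(y) = Add(y, 15) = Add(15, y))
Function('r')(B) = Add(-3, Pow(Add(13, B), -1)) (Function('r')(B) = Add(-3, Pow(Add(Add(15, -2), B), -1)) = Add(-3, Pow(Add(13, B), -1)))
Pow(Add(333, Function('r')(Function('q')(-5, 1))), 2) = Pow(Add(333, Mul(Pow(Add(13, Add(-11, 1, -5)), -1), Add(-38, Mul(-3, Add(-11, 1, -5))))), 2) = Pow(Add(333, Mul(Pow(Add(13, -15), -1), Add(-38, Mul(-3, -15)))), 2) = Pow(Add(333, Mul(Pow(-2, -1), Add(-38, 45))), 2) = Pow(Add(333, Mul(Rational(-1, 2), 7)), 2) = Pow(Add(333, Rational(-7, 2)), 2) = Pow(Rational(659, 2), 2) = Rational(434281, 4)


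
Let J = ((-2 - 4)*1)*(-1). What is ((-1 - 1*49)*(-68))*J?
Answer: 20400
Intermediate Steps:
J = 6 (J = -6*1*(-1) = -6*(-1) = 6)
((-1 - 1*49)*(-68))*J = ((-1 - 1*49)*(-68))*6 = ((-1 - 49)*(-68))*6 = -50*(-68)*6 = 3400*6 = 20400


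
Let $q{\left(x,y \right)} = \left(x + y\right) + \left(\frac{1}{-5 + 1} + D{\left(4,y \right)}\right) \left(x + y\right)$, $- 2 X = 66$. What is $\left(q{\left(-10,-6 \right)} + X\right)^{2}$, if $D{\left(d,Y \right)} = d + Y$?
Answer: $169$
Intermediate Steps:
$X = -33$ ($X = \left(- \frac{1}{2}\right) 66 = -33$)
$D{\left(d,Y \right)} = Y + d$
$q{\left(x,y \right)} = x + y + \left(\frac{15}{4} + y\right) \left(x + y\right)$ ($q{\left(x,y \right)} = \left(x + y\right) + \left(\frac{1}{-5 + 1} + \left(y + 4\right)\right) \left(x + y\right) = \left(x + y\right) + \left(\frac{1}{-4} + \left(4 + y\right)\right) \left(x + y\right) = \left(x + y\right) + \left(- \frac{1}{4} + \left(4 + y\right)\right) \left(x + y\right) = \left(x + y\right) + \left(\frac{15}{4} + y\right) \left(x + y\right) = x + y + \left(\frac{15}{4} + y\right) \left(x + y\right)$)
$\left(q{\left(-10,-6 \right)} + X\right)^{2} = \left(\left(\left(-6\right)^{2} + \frac{19}{4} \left(-10\right) + \frac{19}{4} \left(-6\right) - -60\right) - 33\right)^{2} = \left(\left(36 - \frac{95}{2} - \frac{57}{2} + 60\right) - 33\right)^{2} = \left(20 - 33\right)^{2} = \left(-13\right)^{2} = 169$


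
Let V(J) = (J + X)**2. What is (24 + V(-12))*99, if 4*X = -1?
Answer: 275715/16 ≈ 17232.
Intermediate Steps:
X = -1/4 (X = (1/4)*(-1) = -1/4 ≈ -0.25000)
V(J) = (-1/4 + J)**2 (V(J) = (J - 1/4)**2 = (-1/4 + J)**2)
(24 + V(-12))*99 = (24 + (-1 + 4*(-12))**2/16)*99 = (24 + (-1 - 48)**2/16)*99 = (24 + (1/16)*(-49)**2)*99 = (24 + (1/16)*2401)*99 = (24 + 2401/16)*99 = (2785/16)*99 = 275715/16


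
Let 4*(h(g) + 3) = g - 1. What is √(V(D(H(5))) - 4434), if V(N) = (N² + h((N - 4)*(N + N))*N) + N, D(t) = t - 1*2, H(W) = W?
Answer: 13*I*√105/2 ≈ 66.605*I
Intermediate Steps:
h(g) = -13/4 + g/4 (h(g) = -3 + (g - 1)/4 = -3 + (-1 + g)/4 = -3 + (-¼ + g/4) = -13/4 + g/4)
D(t) = -2 + t (D(t) = t - 2 = -2 + t)
V(N) = N + N² + N*(-13/4 + N*(-4 + N)/2) (V(N) = (N² + (-13/4 + ((N - 4)*(N + N))/4)*N) + N = (N² + (-13/4 + ((-4 + N)*(2*N))/4)*N) + N = (N² + (-13/4 + (2*N*(-4 + N))/4)*N) + N = (N² + (-13/4 + N*(-4 + N)/2)*N) + N = (N² + N*(-13/4 + N*(-4 + N)/2)) + N = N + N² + N*(-13/4 + N*(-4 + N)/2))
√(V(D(H(5))) - 4434) = √((-2 + 5)*(-9 - 4*(-2 + 5) + 2*(-2 + 5)²)/4 - 4434) = √((¼)*3*(-9 - 4*3 + 2*3²) - 4434) = √((¼)*3*(-9 - 12 + 2*9) - 4434) = √((¼)*3*(-9 - 12 + 18) - 4434) = √((¼)*3*(-3) - 4434) = √(-9/4 - 4434) = √(-17745/4) = 13*I*√105/2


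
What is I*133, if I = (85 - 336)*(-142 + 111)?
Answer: 1034873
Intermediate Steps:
I = 7781 (I = -251*(-31) = 7781)
I*133 = 7781*133 = 1034873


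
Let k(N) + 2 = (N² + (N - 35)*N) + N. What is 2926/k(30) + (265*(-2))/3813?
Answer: 5372249/1483257 ≈ 3.6219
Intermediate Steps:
k(N) = -2 + N + N² + N*(-35 + N) (k(N) = -2 + ((N² + (N - 35)*N) + N) = -2 + ((N² + (-35 + N)*N) + N) = -2 + ((N² + N*(-35 + N)) + N) = -2 + (N + N² + N*(-35 + N)) = -2 + N + N² + N*(-35 + N))
2926/k(30) + (265*(-2))/3813 = 2926/(-2 - 34*30 + 2*30²) + (265*(-2))/3813 = 2926/(-2 - 1020 + 2*900) - 530*1/3813 = 2926/(-2 - 1020 + 1800) - 530/3813 = 2926/778 - 530/3813 = 2926*(1/778) - 530/3813 = 1463/389 - 530/3813 = 5372249/1483257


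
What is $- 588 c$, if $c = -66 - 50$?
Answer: $68208$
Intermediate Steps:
$c = -116$
$- 588 c = \left(-588\right) \left(-116\right) = 68208$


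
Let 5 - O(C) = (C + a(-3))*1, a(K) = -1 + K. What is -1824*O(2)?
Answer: -12768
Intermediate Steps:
O(C) = 9 - C (O(C) = 5 - (C + (-1 - 3)) = 5 - (C - 4) = 5 - (-4 + C) = 5 + (4 - C) = 9 - C)
-1824*O(2) = -1824*(9 - 1*2) = -1824*(9 - 2) = -1824*7 = -152*84 = -12768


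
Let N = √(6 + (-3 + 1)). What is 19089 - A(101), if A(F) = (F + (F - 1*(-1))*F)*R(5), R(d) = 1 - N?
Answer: 29492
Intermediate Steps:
N = 2 (N = √(6 - 2) = √4 = 2)
R(d) = -1 (R(d) = 1 - 1*2 = 1 - 2 = -1)
A(F) = -F - F*(1 + F) (A(F) = (F + (F - 1*(-1))*F)*(-1) = (F + (F + 1)*F)*(-1) = (F + (1 + F)*F)*(-1) = (F + F*(1 + F))*(-1) = -F - F*(1 + F))
19089 - A(101) = 19089 - (-1)*101*(2 + 101) = 19089 - (-1)*101*103 = 19089 - 1*(-10403) = 19089 + 10403 = 29492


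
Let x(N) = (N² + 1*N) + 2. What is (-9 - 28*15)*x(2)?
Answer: -3432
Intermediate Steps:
x(N) = 2 + N + N² (x(N) = (N² + N) + 2 = (N + N²) + 2 = 2 + N + N²)
(-9 - 28*15)*x(2) = (-9 - 28*15)*(2 + 2 + 2²) = (-9 - 420)*(2 + 2 + 4) = -429*8 = -3432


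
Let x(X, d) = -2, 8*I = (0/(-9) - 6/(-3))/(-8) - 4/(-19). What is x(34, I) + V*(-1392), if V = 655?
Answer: -911762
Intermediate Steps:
I = -3/608 (I = ((0/(-9) - 6/(-3))/(-8) - 4/(-19))/8 = ((0*(-⅑) - 6*(-⅓))*(-⅛) - 4*(-1/19))/8 = ((0 + 2)*(-⅛) + 4/19)/8 = (2*(-⅛) + 4/19)/8 = (-¼ + 4/19)/8 = (⅛)*(-3/76) = -3/608 ≈ -0.0049342)
x(34, I) + V*(-1392) = -2 + 655*(-1392) = -2 - 911760 = -911762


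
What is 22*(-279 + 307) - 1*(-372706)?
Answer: 373322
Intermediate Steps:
22*(-279 + 307) - 1*(-372706) = 22*28 + 372706 = 616 + 372706 = 373322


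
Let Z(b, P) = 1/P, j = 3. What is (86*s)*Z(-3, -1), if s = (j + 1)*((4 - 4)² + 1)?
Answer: -344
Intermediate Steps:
s = 4 (s = (3 + 1)*((4 - 4)² + 1) = 4*(0² + 1) = 4*(0 + 1) = 4*1 = 4)
(86*s)*Z(-3, -1) = (86*4)/(-1) = 344*(-1) = -344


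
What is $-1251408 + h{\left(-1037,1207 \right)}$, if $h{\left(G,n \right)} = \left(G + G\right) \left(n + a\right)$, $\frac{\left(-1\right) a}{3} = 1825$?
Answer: $7600424$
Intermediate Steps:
$a = -5475$ ($a = \left(-3\right) 1825 = -5475$)
$h{\left(G,n \right)} = 2 G \left(-5475 + n\right)$ ($h{\left(G,n \right)} = \left(G + G\right) \left(n - 5475\right) = 2 G \left(-5475 + n\right)$)
$-1251408 + h{\left(-1037,1207 \right)} = -1251408 + 2 \left(-1037\right) \left(-5475 + 1207\right) = -1251408 + 2 \left(-1037\right) \left(-4268\right) = -1251408 + 8851832 = 7600424$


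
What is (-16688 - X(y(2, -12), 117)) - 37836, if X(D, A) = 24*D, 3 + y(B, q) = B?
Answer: -54500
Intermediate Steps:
y(B, q) = -3 + B
(-16688 - X(y(2, -12), 117)) - 37836 = (-16688 - 24*(-3 + 2)) - 37836 = (-16688 - 24*(-1)) - 37836 = (-16688 - 1*(-24)) - 37836 = (-16688 + 24) - 37836 = -16664 - 37836 = -54500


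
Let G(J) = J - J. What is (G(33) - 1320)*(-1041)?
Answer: 1374120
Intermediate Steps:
G(J) = 0
(G(33) - 1320)*(-1041) = (0 - 1320)*(-1041) = -1320*(-1041) = 1374120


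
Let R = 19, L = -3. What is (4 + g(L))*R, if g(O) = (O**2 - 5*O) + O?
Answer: 475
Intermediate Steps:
g(O) = O**2 - 4*O
(4 + g(L))*R = (4 - 3*(-4 - 3))*19 = (4 - 3*(-7))*19 = (4 + 21)*19 = 25*19 = 475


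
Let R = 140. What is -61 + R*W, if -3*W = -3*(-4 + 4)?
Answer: -61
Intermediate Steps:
W = 0 (W = -(-1)*(-4 + 4) = -(-1)*0 = -⅓*0 = 0)
-61 + R*W = -61 + 140*0 = -61 + 0 = -61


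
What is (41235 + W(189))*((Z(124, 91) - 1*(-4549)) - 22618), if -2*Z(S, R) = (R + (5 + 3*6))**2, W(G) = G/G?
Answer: -1013044812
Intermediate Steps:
W(G) = 1
Z(S, R) = -(23 + R)**2/2 (Z(S, R) = -(R + (5 + 3*6))**2/2 = -(R + (5 + 18))**2/2 = -(R + 23)**2/2 = -(23 + R)**2/2)
(41235 + W(189))*((Z(124, 91) - 1*(-4549)) - 22618) = (41235 + 1)*((-(23 + 91)**2/2 - 1*(-4549)) - 22618) = 41236*((-1/2*114**2 + 4549) - 22618) = 41236*((-1/2*12996 + 4549) - 22618) = 41236*((-6498 + 4549) - 22618) = 41236*(-1949 - 22618) = 41236*(-24567) = -1013044812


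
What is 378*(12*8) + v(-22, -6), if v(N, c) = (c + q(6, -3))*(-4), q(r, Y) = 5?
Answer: 36292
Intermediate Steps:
v(N, c) = -20 - 4*c (v(N, c) = (c + 5)*(-4) = (5 + c)*(-4) = -20 - 4*c)
378*(12*8) + v(-22, -6) = 378*(12*8) + (-20 - 4*(-6)) = 378*96 + (-20 + 24) = 36288 + 4 = 36292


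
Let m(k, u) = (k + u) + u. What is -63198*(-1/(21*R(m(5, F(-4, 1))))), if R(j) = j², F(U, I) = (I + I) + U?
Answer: 21066/7 ≈ 3009.4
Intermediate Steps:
F(U, I) = U + 2*I (F(U, I) = 2*I + U = U + 2*I)
m(k, u) = k + 2*u
-63198*(-1/(21*R(m(5, F(-4, 1))))) = -63198*(-1/(21*(5 + 2*(-4 + 2*1))²)) = -63198*(-1/(21*(5 + 2*(-4 + 2))²)) = -63198*(-1/(21*(5 + 2*(-2))²)) = -63198*(-1/(21*(5 - 4)²)) = -63198/((-21*1²)) = -63198/((-21*1)) = -63198/(-21) = -63198*(-1/21) = 21066/7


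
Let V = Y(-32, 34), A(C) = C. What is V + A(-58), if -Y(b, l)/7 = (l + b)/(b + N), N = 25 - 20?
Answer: -1552/27 ≈ -57.482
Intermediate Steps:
N = 5
Y(b, l) = -7*(b + l)/(5 + b) (Y(b, l) = -7*(l + b)/(b + 5) = -7*(b + l)/(5 + b))
V = 14/27 (V = 7*(-1*(-32) - 1*34)/(5 - 32) = 7*(32 - 34)/(-27) = 7*(-1/27)*(-2) = 14/27 ≈ 0.51852)
V + A(-58) = 14/27 - 58 = -1552/27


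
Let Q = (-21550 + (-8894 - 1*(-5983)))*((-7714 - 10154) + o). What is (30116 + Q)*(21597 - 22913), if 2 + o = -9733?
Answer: -888598862284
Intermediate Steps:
o = -9735 (o = -2 - 9733 = -9735)
Q = 675196983 (Q = (-21550 + (-8894 - 1*(-5983)))*((-7714 - 10154) - 9735) = (-21550 + (-8894 + 5983))*(-17868 - 9735) = (-21550 - 2911)*(-27603) = -24461*(-27603) = 675196983)
(30116 + Q)*(21597 - 22913) = (30116 + 675196983)*(21597 - 22913) = 675227099*(-1316) = -888598862284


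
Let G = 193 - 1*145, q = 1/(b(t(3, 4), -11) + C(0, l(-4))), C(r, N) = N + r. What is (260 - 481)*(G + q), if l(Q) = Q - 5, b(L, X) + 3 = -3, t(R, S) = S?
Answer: -158899/15 ≈ -10593.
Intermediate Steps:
b(L, X) = -6 (b(L, X) = -3 - 3 = -6)
l(Q) = -5 + Q
q = -1/15 (q = 1/(-6 + ((-5 - 4) + 0)) = 1/(-6 + (-9 + 0)) = 1/(-6 - 9) = 1/(-15) = -1/15 ≈ -0.066667)
G = 48 (G = 193 - 145 = 48)
(260 - 481)*(G + q) = (260 - 481)*(48 - 1/15) = -221*719/15 = -158899/15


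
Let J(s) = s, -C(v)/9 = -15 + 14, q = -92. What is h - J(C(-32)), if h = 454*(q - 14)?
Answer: -48133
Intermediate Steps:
C(v) = 9 (C(v) = -9*(-15 + 14) = -9*(-1) = 9)
h = -48124 (h = 454*(-92 - 14) = 454*(-106) = -48124)
h - J(C(-32)) = -48124 - 1*9 = -48124 - 9 = -48133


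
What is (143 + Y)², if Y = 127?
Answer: 72900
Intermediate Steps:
(143 + Y)² = (143 + 127)² = 270² = 72900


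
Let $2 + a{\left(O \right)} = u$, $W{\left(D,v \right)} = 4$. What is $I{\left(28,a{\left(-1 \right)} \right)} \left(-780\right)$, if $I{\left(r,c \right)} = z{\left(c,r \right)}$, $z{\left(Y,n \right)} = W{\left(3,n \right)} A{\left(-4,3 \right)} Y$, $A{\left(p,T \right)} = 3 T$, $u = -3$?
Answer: $140400$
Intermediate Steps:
$a{\left(O \right)} = -5$ ($a{\left(O \right)} = -2 - 3 = -5$)
$z{\left(Y,n \right)} = 36 Y$ ($z{\left(Y,n \right)} = 4 \cdot 3 \cdot 3 Y = 4 \cdot 9 Y = 36 Y$)
$I{\left(r,c \right)} = 36 c$
$I{\left(28,a{\left(-1 \right)} \right)} \left(-780\right) = 36 \left(-5\right) \left(-780\right) = \left(-180\right) \left(-780\right) = 140400$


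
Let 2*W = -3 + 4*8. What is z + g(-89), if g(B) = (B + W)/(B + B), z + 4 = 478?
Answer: 168893/356 ≈ 474.42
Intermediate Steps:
z = 474 (z = -4 + 478 = 474)
W = 29/2 (W = (-3 + 4*8)/2 = (-3 + 32)/2 = (½)*29 = 29/2 ≈ 14.500)
g(B) = (29/2 + B)/(2*B) (g(B) = (B + 29/2)/(B + B) = (29/2 + B)/((2*B)) = (29/2 + B)*(1/(2*B)) = (29/2 + B)/(2*B))
z + g(-89) = 474 + (¼)*(29 + 2*(-89))/(-89) = 474 + (¼)*(-1/89)*(29 - 178) = 474 + (¼)*(-1/89)*(-149) = 474 + 149/356 = 168893/356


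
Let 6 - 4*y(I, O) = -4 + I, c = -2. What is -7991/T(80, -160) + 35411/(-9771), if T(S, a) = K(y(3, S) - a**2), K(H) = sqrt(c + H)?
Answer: -35411/9771 + 15982*I*sqrt(102401)/102401 ≈ -3.6241 + 49.943*I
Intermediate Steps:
y(I, O) = 5/2 - I/4 (y(I, O) = 3/2 - (-4 + I)/4 = 3/2 + (1 - I/4) = 5/2 - I/4)
K(H) = sqrt(-2 + H)
T(S, a) = sqrt(-1/4 - a**2) (T(S, a) = sqrt(-2 + ((5/2 - 1/4*3) - a**2)) = sqrt(-2 + ((5/2 - 3/4) - a**2)) = sqrt(-2 + (7/4 - a**2)) = sqrt(-1/4 - a**2))
-7991/T(80, -160) + 35411/(-9771) = -7991*2/sqrt(-1 - 4*(-160)**2) + 35411/(-9771) = -7991*2/sqrt(-1 - 4*25600) + 35411*(-1/9771) = -7991*2/sqrt(-1 - 102400) - 35411/9771 = -7991*(-2*I*sqrt(102401)/102401) - 35411/9771 = -(-15982)*I*sqrt(102401)/102401 - 35411/9771 = 15982*I*sqrt(102401)/102401 - 35411/9771 = -35411/9771 + 15982*I*sqrt(102401)/102401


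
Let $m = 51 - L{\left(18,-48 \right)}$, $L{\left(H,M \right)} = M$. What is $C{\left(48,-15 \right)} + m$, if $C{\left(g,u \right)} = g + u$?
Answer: $132$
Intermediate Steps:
$m = 99$ ($m = 51 - -48 = 51 + 48 = 99$)
$C{\left(48,-15 \right)} + m = \left(48 - 15\right) + 99 = 33 + 99 = 132$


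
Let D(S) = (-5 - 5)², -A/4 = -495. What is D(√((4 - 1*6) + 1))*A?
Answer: 198000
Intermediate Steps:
A = 1980 (A = -4*(-495) = 1980)
D(S) = 100 (D(S) = (-10)² = 100)
D(√((4 - 1*6) + 1))*A = 100*1980 = 198000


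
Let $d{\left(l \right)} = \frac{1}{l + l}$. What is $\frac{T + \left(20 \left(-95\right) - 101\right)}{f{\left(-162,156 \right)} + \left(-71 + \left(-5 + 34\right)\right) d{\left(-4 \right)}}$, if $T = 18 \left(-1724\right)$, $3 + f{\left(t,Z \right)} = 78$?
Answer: $- \frac{44044}{107} \approx -411.63$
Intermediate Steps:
$d{\left(l \right)} = \frac{1}{2 l}$
$f{\left(t,Z \right)} = 75$ ($f{\left(t,Z \right)} = -3 + 78 = 75$)
$T = -31032$
$\frac{T + \left(20 \left(-95\right) - 101\right)}{f{\left(-162,156 \right)} + \left(-71 + \left(-5 + 34\right)\right) d{\left(-4 \right)}} = \frac{-31032 + \left(20 \left(-95\right) - 101\right)}{75 + \left(-71 + \left(-5 + 34\right)\right) \frac{1}{2 \left(-4\right)}} = \frac{-31032 - 2001}{75 + \left(-71 + 29\right) \frac{1}{2} \left(- \frac{1}{4}\right)} = \frac{-31032 - 2001}{75 - - \frac{21}{4}} = - \frac{33033}{75 + \frac{21}{4}} = - \frac{33033}{\frac{321}{4}} = \left(-33033\right) \frac{4}{321} = - \frac{44044}{107}$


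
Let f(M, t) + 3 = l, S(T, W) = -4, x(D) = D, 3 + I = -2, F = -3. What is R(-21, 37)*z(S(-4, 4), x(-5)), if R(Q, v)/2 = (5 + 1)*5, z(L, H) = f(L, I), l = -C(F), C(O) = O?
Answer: 0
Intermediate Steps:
I = -5 (I = -3 - 2 = -5)
l = 3 (l = -1*(-3) = 3)
f(M, t) = 0 (f(M, t) = -3 + 3 = 0)
z(L, H) = 0
R(Q, v) = 60 (R(Q, v) = 2*((5 + 1)*5) = 2*(6*5) = 2*30 = 60)
R(-21, 37)*z(S(-4, 4), x(-5)) = 60*0 = 0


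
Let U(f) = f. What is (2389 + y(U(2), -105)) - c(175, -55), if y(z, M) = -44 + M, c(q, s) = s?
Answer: 2295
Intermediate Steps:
(2389 + y(U(2), -105)) - c(175, -55) = (2389 + (-44 - 105)) - 1*(-55) = (2389 - 149) + 55 = 2240 + 55 = 2295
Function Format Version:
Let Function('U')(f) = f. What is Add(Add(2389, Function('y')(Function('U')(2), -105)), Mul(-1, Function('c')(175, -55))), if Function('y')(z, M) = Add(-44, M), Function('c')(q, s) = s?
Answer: 2295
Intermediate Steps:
Add(Add(2389, Function('y')(Function('U')(2), -105)), Mul(-1, Function('c')(175, -55))) = Add(Add(2389, Add(-44, -105)), Mul(-1, -55)) = Add(Add(2389, -149), 55) = Add(2240, 55) = 2295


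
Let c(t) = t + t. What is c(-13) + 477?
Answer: 451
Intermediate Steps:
c(t) = 2*t
c(-13) + 477 = 2*(-13) + 477 = -26 + 477 = 451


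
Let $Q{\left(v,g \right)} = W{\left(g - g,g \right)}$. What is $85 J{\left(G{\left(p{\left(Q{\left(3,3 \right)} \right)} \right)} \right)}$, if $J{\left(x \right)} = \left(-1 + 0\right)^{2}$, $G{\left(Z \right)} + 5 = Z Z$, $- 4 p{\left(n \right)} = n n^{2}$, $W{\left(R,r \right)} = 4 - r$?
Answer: $85$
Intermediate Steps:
$Q{\left(v,g \right)} = 4 - g$
$p{\left(n \right)} = - \frac{n^{3}}{4}$ ($p{\left(n \right)} = - \frac{n n^{2}}{4} = - \frac{n^{3}}{4}$)
$G{\left(Z \right)} = -5 + Z^{2}$ ($G{\left(Z \right)} = -5 + Z Z = -5 + Z^{2}$)
$J{\left(x \right)} = 1$ ($J{\left(x \right)} = \left(-1\right)^{2} = 1$)
$85 J{\left(G{\left(p{\left(Q{\left(3,3 \right)} \right)} \right)} \right)} = 85 \cdot 1 = 85$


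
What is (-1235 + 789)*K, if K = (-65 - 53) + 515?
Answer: -177062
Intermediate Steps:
K = 397 (K = -118 + 515 = 397)
(-1235 + 789)*K = (-1235 + 789)*397 = -446*397 = -177062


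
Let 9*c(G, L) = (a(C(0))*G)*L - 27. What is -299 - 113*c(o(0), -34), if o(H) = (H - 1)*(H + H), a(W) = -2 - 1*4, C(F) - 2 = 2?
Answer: 40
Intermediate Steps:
C(F) = 4 (C(F) = 2 + 2 = 4)
a(W) = -6 (a(W) = -2 - 4 = -6)
o(H) = 2*H*(-1 + H) (o(H) = (-1 + H)*(2*H) = 2*H*(-1 + H))
c(G, L) = -3 - 2*G*L/3 (c(G, L) = ((-6*G)*L - 27)/9 = (-6*G*L - 27)/9 = (-27 - 6*G*L)/9 = -3 - 2*G*L/3)
-299 - 113*c(o(0), -34) = -299 - 113*(-3 - 2/3*2*0*(-1 + 0)*(-34)) = -299 - 113*(-3 - 2/3*2*0*(-1)*(-34)) = -299 - 113*(-3 - 2/3*0*(-34)) = -299 - 113*(-3 + 0) = -299 - 113*(-3) = -299 + 339 = 40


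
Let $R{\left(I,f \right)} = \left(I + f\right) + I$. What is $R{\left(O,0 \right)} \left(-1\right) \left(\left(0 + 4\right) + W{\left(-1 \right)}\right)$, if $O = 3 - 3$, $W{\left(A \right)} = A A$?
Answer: $0$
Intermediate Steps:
$W{\left(A \right)} = A^{2}$
$O = 0$
$R{\left(I,f \right)} = f + 2 I$
$R{\left(O,0 \right)} \left(-1\right) \left(\left(0 + 4\right) + W{\left(-1 \right)}\right) = \left(0 + 2 \cdot 0\right) \left(-1\right) \left(\left(0 + 4\right) + \left(-1\right)^{2}\right) = \left(0 + 0\right) \left(-1\right) \left(4 + 1\right) = 0 \left(-1\right) 5 = 0 \cdot 5 = 0$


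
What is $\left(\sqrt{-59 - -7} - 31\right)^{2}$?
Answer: $909 - 124 i \sqrt{13} \approx 909.0 - 447.09 i$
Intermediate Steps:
$\left(\sqrt{-59 - -7} - 31\right)^{2} = \left(\sqrt{-59 + 7} - 31\right)^{2} = \left(\sqrt{-52} - 31\right)^{2} = \left(2 i \sqrt{13} - 31\right)^{2} = \left(-31 + 2 i \sqrt{13}\right)^{2}$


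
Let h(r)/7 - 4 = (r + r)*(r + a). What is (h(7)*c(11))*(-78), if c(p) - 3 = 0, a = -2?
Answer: -121212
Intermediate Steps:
c(p) = 3 (c(p) = 3 + 0 = 3)
h(r) = 28 + 14*r*(-2 + r) (h(r) = 28 + 7*((r + r)*(r - 2)) = 28 + 7*((2*r)*(-2 + r)) = 28 + 7*(2*r*(-2 + r)) = 28 + 14*r*(-2 + r))
(h(7)*c(11))*(-78) = ((28 - 28*7 + 14*7²)*3)*(-78) = ((28 - 196 + 14*49)*3)*(-78) = ((28 - 196 + 686)*3)*(-78) = (518*3)*(-78) = 1554*(-78) = -121212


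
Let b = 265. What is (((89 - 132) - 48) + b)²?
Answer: 30276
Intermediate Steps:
(((89 - 132) - 48) + b)² = (((89 - 132) - 48) + 265)² = ((-43 - 48) + 265)² = (-91 + 265)² = 174² = 30276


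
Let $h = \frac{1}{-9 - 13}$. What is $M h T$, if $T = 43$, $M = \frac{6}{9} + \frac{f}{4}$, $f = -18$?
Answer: $\frac{989}{132} \approx 7.4924$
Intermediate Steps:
$M = - \frac{23}{6}$ ($M = \frac{6}{9} - \frac{18}{4} = 6 \cdot \frac{1}{9} - \frac{9}{2} = \frac{2}{3} - \frac{9}{2} = - \frac{23}{6} \approx -3.8333$)
$h = - \frac{1}{22}$ ($h = \frac{1}{-22} = - \frac{1}{22} \approx -0.045455$)
$M h T = \left(- \frac{23}{6}\right) \left(- \frac{1}{22}\right) 43 = \frac{23}{132} \cdot 43 = \frac{989}{132}$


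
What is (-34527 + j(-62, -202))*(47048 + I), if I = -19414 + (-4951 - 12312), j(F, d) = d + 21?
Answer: -359956668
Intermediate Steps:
j(F, d) = 21 + d
I = -36677 (I = -19414 - 17263 = -36677)
(-34527 + j(-62, -202))*(47048 + I) = (-34527 + (21 - 202))*(47048 - 36677) = (-34527 - 181)*10371 = -34708*10371 = -359956668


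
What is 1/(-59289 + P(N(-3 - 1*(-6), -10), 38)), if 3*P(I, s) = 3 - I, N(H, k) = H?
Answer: -1/59289 ≈ -1.6867e-5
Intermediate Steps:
P(I, s) = 1 - I/3 (P(I, s) = (3 - I)/3 = 1 - I/3)
1/(-59289 + P(N(-3 - 1*(-6), -10), 38)) = 1/(-59289 + (1 - (-3 - 1*(-6))/3)) = 1/(-59289 + (1 - (-3 + 6)/3)) = 1/(-59289 + (1 - ⅓*3)) = 1/(-59289 + (1 - 1)) = 1/(-59289 + 0) = 1/(-59289) = -1/59289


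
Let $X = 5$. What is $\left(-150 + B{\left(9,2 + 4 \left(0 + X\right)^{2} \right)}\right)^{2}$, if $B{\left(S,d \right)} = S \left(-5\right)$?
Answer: $38025$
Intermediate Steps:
$B{\left(S,d \right)} = - 5 S$
$\left(-150 + B{\left(9,2 + 4 \left(0 + X\right)^{2} \right)}\right)^{2} = \left(-150 - 45\right)^{2} = \left(-195\right)^{2} = 38025$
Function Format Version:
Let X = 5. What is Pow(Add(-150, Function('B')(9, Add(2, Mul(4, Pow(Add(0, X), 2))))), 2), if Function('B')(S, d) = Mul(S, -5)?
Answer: 38025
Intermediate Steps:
Function('B')(S, d) = Mul(-5, S)
Pow(Add(-150, Function('B')(9, Add(2, Mul(4, Pow(Add(0, X), 2))))), 2) = Pow(Add(-150, Mul(-5, 9)), 2) = Pow(Add(-150, -45), 2) = Pow(-195, 2) = 38025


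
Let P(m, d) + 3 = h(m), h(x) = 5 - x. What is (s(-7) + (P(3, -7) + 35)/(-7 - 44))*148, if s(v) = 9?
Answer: 3700/3 ≈ 1233.3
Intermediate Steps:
P(m, d) = 2 - m (P(m, d) = -3 + (5 - m) = 2 - m)
(s(-7) + (P(3, -7) + 35)/(-7 - 44))*148 = (9 + ((2 - 1*3) + 35)/(-7 - 44))*148 = (9 + ((2 - 3) + 35)/(-51))*148 = (9 + (-1 + 35)*(-1/51))*148 = (9 + 34*(-1/51))*148 = (9 - ⅔)*148 = (25/3)*148 = 3700/3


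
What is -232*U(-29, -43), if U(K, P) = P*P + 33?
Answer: -436624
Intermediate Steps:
U(K, P) = 33 + P**2 (U(K, P) = P**2 + 33 = 33 + P**2)
-232*U(-29, -43) = -232*(33 + (-43)**2) = -232*(33 + 1849) = -232*1882 = -436624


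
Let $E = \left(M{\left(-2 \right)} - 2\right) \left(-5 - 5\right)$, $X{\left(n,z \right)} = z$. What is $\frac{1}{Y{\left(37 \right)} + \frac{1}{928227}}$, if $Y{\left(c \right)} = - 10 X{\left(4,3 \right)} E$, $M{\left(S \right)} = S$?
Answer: $- \frac{928227}{1113872399} \approx -0.00083333$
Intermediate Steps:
$E = 40$ ($E = \left(-2 - 2\right) \left(-5 - 5\right) = \left(-4\right) \left(-10\right) = 40$)
$Y{\left(c \right)} = -1200$ ($Y{\left(c \right)} = \left(-10\right) 3 \cdot 40 = \left(-30\right) 40 = -1200$)
$\frac{1}{Y{\left(37 \right)} + \frac{1}{928227}} = \frac{1}{-1200 + \frac{1}{928227}} = \frac{1}{- \frac{1113872399}{928227}} = - \frac{928227}{1113872399}$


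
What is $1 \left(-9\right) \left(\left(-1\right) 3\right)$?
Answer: $27$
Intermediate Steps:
$1 \left(-9\right) \left(\left(-1\right) 3\right) = \left(-9\right) \left(-3\right) = 27$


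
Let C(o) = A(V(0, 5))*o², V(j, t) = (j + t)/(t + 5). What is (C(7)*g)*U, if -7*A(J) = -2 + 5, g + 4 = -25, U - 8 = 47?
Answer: 33495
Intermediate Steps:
U = 55 (U = 8 + 47 = 55)
V(j, t) = (j + t)/(5 + t)
g = -29 (g = -4 - 25 = -29)
A(J) = -3/7 (A(J) = -(-2 + 5)/7 = -⅐*3 = -3/7)
C(o) = -3*o²/7
(C(7)*g)*U = (-3/7*7²*(-29))*55 = (-3/7*49*(-29))*55 = -21*(-29)*55 = 609*55 = 33495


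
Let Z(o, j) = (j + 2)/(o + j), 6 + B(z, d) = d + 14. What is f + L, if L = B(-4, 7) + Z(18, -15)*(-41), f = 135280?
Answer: 406418/3 ≈ 1.3547e+5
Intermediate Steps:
B(z, d) = 8 + d (B(z, d) = -6 + (d + 14) = -6 + (14 + d) = 8 + d)
Z(o, j) = (2 + j)/(j + o)
L = 578/3 (L = (8 + 7) + ((2 - 15)/(-15 + 18))*(-41) = 15 + (-13/3)*(-41) = 15 + ((1/3)*(-13))*(-41) = 15 - 13/3*(-41) = 15 + 533/3 = 578/3 ≈ 192.67)
f + L = 135280 + 578/3 = 406418/3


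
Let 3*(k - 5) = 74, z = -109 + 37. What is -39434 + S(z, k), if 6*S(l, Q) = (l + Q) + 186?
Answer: -709381/18 ≈ -39410.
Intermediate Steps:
z = -72
k = 89/3 (k = 5 + (⅓)*74 = 5 + 74/3 = 89/3 ≈ 29.667)
S(l, Q) = 31 + Q/6 + l/6 (S(l, Q) = ((l + Q) + 186)/6 = ((Q + l) + 186)/6 = (186 + Q + l)/6 = 31 + Q/6 + l/6)
-39434 + S(z, k) = -39434 + (31 + (⅙)*(89/3) + (⅙)*(-72)) = -39434 + (31 + 89/18 - 12) = -39434 + 431/18 = -709381/18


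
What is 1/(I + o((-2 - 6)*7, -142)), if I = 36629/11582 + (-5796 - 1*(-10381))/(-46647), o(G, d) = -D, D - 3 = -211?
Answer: 540265554/114030764725 ≈ 0.0047379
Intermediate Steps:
D = -208 (D = 3 - 211 = -208)
o(G, d) = 208 (o(G, d) = -1*(-208) = 208)
I = 1655529493/540265554 (I = 36629*(1/11582) + (-5796 + 10381)*(-1/46647) = 36629/11582 + 4585*(-1/46647) = 36629/11582 - 4585/46647 = 1655529493/540265554 ≈ 3.0643)
1/(I + o((-2 - 6)*7, -142)) = 1/(1655529493/540265554 + 208) = 1/(114030764725/540265554) = 540265554/114030764725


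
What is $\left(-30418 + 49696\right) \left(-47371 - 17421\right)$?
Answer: $-1249060176$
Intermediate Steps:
$\left(-30418 + 49696\right) \left(-47371 - 17421\right) = 19278 \left(-47371 - 17421\right) = 19278 \left(-64792\right) = -1249060176$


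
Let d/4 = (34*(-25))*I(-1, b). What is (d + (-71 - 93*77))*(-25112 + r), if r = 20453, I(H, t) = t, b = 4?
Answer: 97056288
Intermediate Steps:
d = -13600 (d = 4*((34*(-25))*4) = 4*(-850*4) = 4*(-3400) = -13600)
(d + (-71 - 93*77))*(-25112 + r) = (-13600 + (-71 - 93*77))*(-25112 + 20453) = (-13600 + (-71 - 7161))*(-4659) = (-13600 - 7232)*(-4659) = -20832*(-4659) = 97056288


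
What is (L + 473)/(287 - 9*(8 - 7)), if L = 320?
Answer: 793/278 ≈ 2.8525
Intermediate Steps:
(L + 473)/(287 - 9*(8 - 7)) = (320 + 473)/(287 - 9*(8 - 7)) = 793/(287 - 9*1) = 793/(287 - 9) = 793/278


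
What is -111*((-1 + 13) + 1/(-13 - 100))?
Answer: -150405/113 ≈ -1331.0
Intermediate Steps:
-111*((-1 + 13) + 1/(-13 - 100)) = -111*(12 + 1/(-113)) = -111*(12 - 1/113) = -111*1355/113 = -150405/113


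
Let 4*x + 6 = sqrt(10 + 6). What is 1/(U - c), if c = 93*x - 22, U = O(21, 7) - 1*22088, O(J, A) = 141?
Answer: -2/43757 ≈ -4.5707e-5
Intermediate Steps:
x = -1/2 (x = -3/2 + sqrt(10 + 6)/4 = -3/2 + sqrt(16)/4 = -3/2 + (1/4)*4 = -3/2 + 1 = -1/2 ≈ -0.50000)
U = -21947 (U = 141 - 1*22088 = 141 - 22088 = -21947)
c = -137/2 (c = 93*(-1/2) - 22 = -93/2 - 22 = -137/2 ≈ -68.500)
1/(U - c) = 1/(-21947 - 1*(-137/2)) = 1/(-21947 + 137/2) = 1/(-43757/2) = -2/43757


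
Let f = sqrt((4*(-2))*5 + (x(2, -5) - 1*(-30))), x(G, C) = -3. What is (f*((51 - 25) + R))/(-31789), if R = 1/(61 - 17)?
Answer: -1145*I*sqrt(13)/1398716 ≈ -0.0029515*I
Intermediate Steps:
R = 1/44 ≈ 0.022727
f = I*sqrt(13) (f = sqrt((4*(-2))*5 + (-3 - 1*(-30))) = sqrt(-8*5 + (-3 + 30)) = sqrt(-40 + 27) = sqrt(-13) = I*sqrt(13) ≈ 3.6056*I)
(f*((51 - 25) + R))/(-31789) = ((I*sqrt(13))*((51 - 25) + 1/44))/(-31789) = ((I*sqrt(13))*(26 + 1/44))*(-1/31789) = ((I*sqrt(13))*(1145/44))*(-1/31789) = (1145*I*sqrt(13)/44)*(-1/31789) = -1145*I*sqrt(13)/1398716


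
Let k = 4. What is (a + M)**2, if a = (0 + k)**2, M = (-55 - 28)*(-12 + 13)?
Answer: 4489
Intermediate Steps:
M = -83 (M = -83*1 = -83)
a = 16 (a = (0 + 4)**2 = 4**2 = 16)
(a + M)**2 = (16 - 83)**2 = (-67)**2 = 4489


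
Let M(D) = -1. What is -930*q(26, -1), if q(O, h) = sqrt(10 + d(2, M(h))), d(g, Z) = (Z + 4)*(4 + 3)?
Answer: -930*sqrt(31) ≈ -5178.0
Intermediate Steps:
d(g, Z) = 28 + 7*Z (d(g, Z) = (4 + Z)*7 = 28 + 7*Z)
q(O, h) = sqrt(31) (q(O, h) = sqrt(10 + (28 + 7*(-1))) = sqrt(10 + (28 - 7)) = sqrt(10 + 21) = sqrt(31))
-930*q(26, -1) = -930*sqrt(31)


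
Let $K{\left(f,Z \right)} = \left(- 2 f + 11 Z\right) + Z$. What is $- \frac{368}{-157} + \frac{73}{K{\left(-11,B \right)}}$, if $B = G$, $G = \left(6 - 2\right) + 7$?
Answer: $\frac{68133}{24178} \approx 2.818$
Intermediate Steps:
$G = 11$ ($G = 4 + 7 = 11$)
$B = 11$
$K{\left(f,Z \right)} = - 2 f + 12 Z$
$- \frac{368}{-157} + \frac{73}{K{\left(-11,B \right)}} = - \frac{368}{-157} + \frac{73}{\left(-2\right) \left(-11\right) + 12 \cdot 11} = \left(-368\right) \left(- \frac{1}{157}\right) + \frac{73}{22 + 132} = \frac{368}{157} + \frac{73}{154} = \frac{68133}{24178}$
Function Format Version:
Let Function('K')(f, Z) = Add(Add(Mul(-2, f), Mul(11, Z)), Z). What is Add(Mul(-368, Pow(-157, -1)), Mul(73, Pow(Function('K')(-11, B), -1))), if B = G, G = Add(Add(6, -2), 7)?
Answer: Rational(68133, 24178) ≈ 2.8180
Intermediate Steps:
G = 11 (G = Add(4, 7) = 11)
B = 11
Function('K')(f, Z) = Add(Mul(-2, f), Mul(12, Z))
Add(Mul(-368, Pow(-157, -1)), Mul(73, Pow(Function('K')(-11, B), -1))) = Add(Mul(-368, Pow(-157, -1)), Mul(73, Pow(Add(Mul(-2, -11), Mul(12, 11)), -1))) = Add(Mul(-368, Rational(-1, 157)), Mul(73, Pow(Add(22, 132), -1))) = Add(Rational(368, 157), Mul(73, Pow(154, -1))) = Add(Rational(368, 157), Mul(73, Rational(1, 154))) = Add(Rational(368, 157), Rational(73, 154)) = Rational(68133, 24178)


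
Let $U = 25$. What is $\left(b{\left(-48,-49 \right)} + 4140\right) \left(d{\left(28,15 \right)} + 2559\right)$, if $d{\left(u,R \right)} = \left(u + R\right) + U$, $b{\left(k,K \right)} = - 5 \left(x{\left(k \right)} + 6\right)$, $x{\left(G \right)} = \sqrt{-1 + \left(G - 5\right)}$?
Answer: $10796970 - 39405 i \sqrt{6} \approx 1.0797 \cdot 10^{7} - 96522.0 i$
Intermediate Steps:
$x{\left(G \right)} = \sqrt{-6 + G}$ ($x{\left(G \right)} = \sqrt{-1 + \left(G - 5\right)} = \sqrt{-1 + \left(-5 + G\right)} = \sqrt{-6 + G}$)
$b{\left(k,K \right)} = -30 - 5 \sqrt{-6 + k}$ ($b{\left(k,K \right)} = - 5 \left(\sqrt{-6 + k} + 6\right) = - 5 \left(6 + \sqrt{-6 + k}\right) = -30 - 5 \sqrt{-6 + k}$)
$d{\left(u,R \right)} = 25 + R + u$ ($d{\left(u,R \right)} = \left(u + R\right) + 25 = \left(R + u\right) + 25 = 25 + R + u$)
$\left(b{\left(-48,-49 \right)} + 4140\right) \left(d{\left(28,15 \right)} + 2559\right) = \left(\left(-30 - 5 \sqrt{-6 - 48}\right) + 4140\right) \left(\left(25 + 15 + 28\right) + 2559\right) = \left(\left(-30 - 5 \sqrt{-54}\right) + 4140\right) \left(68 + 2559\right) = \left(\left(-30 - 5 \cdot 3 i \sqrt{6}\right) + 4140\right) 2627 = \left(\left(-30 - 15 i \sqrt{6}\right) + 4140\right) 2627 = \left(4110 - 15 i \sqrt{6}\right) 2627 = 10796970 - 39405 i \sqrt{6}$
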